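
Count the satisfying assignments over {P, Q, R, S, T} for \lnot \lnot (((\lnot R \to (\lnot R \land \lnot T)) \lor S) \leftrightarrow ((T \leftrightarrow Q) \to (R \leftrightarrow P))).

Initial set: {\lnot \lnot (((\lnot R \to (\lnot R \land \lnot T)) \lor S) \leftrightarrow ((T \leftrightarrow Q) \to (R \leftrightarrow P)))}.
\lnot \lnot (((\lnot R \to (\lnot R \land \lnot T)) \lor S) \leftrightarrow ((T \leftrightarrow Q) \to (R \leftrightarrow P))): drop double negation, giving (((\lnot R \to (\lnot R \land \lnot T)) \lor S) \leftrightarrow ((T \leftrightarrow Q) \to (R \leftrightarrow P))).
(((\lnot R \to (\lnot R \land \lnot T)) \lor S) \leftrightarrow ((T \leftrightarrow Q) \to (R \leftrightarrow P))): β-rule — branch into ((\lnot R \to (\lnot R \land \lnot T)) \lor S), ((T \leftrightarrow Q) \to (R \leftrightarrow P))  //  \lnot ((\lnot R \to (\lnot R \land \lnot T)) \lor S), \lnot ((T \leftrightarrow Q) \to (R \leftrightarrow P)).
  branch 1 (add ((\lnot R \to (\lnot R \land \lnot T)) \lor S), ((T \leftrightarrow Q) \to (R \leftrightarrow P))):
    ((\lnot R \to (\lnot R \land \lnot T)) \lor S): β-rule — branch into (\lnot R \to (\lnot R \land \lnot T))  //  S.
      branch 1.1 (add (\lnot R \to (\lnot R \land \lnot T))):
        ((T \leftrightarrow Q) \to (R \leftrightarrow P)): β-rule — branch into \lnot (T \leftrightarrow Q)  //  (R \leftrightarrow P).
          branch 1.1.1 (add \lnot (T \leftrightarrow Q)):
            (\lnot R \to (\lnot R \land \lnot T)): β-rule — branch into \lnot \lnot R  //  (\lnot R \land \lnot T).
              branch 1.1.1.1 (add \lnot \lnot R):
                \lnot (T \leftrightarrow Q): β-rule — branch into T, \lnot Q  //  \lnot T, Q.
                  branch 1.1.1.1.1 (add T, \lnot Q):
                    ○ open, literals {Q=0, R=1, T=1}.
                  branch 1.1.1.1.2 (add \lnot T, Q):
                    ○ open, literals {Q=1, R=1, T=0}.
              branch 1.1.1.2 (add (\lnot R \land \lnot T)):
                (\lnot R \land \lnot T): α-rule — add \lnot R, \lnot T.
                \lnot (T \leftrightarrow Q): β-rule — branch into T, \lnot Q  //  \lnot T, Q.
                  branch 1.1.1.2.1 (add T, \lnot Q):
                    × closes — contains both T and \lnot T.
                  branch 1.1.1.2.2 (add \lnot T, Q):
                    ○ open, literals {Q=1, R=0, T=0}.
          branch 1.1.2 (add (R \leftrightarrow P)):
            (\lnot R \to (\lnot R \land \lnot T)): β-rule — branch into \lnot \lnot R  //  (\lnot R \land \lnot T).
              branch 1.1.2.1 (add \lnot \lnot R):
                (R \leftrightarrow P): β-rule — branch into R, P  //  \lnot R, \lnot P.
                  branch 1.1.2.1.1 (add R, P):
                    ○ open, literals {P=1, R=1}.
                  branch 1.1.2.1.2 (add \lnot R, \lnot P):
                    × closes — contains both R and \lnot R.
              branch 1.1.2.2 (add (\lnot R \land \lnot T)):
                (\lnot R \land \lnot T): α-rule — add \lnot R, \lnot T.
                (R \leftrightarrow P): β-rule — branch into R, P  //  \lnot R, \lnot P.
                  branch 1.1.2.2.1 (add R, P):
                    × closes — contains both R and \lnot R.
                  branch 1.1.2.2.2 (add \lnot R, \lnot P):
                    ○ open, literals {P=0, R=0, T=0}.
      branch 1.2 (add S):
        ((T \leftrightarrow Q) \to (R \leftrightarrow P)): β-rule — branch into \lnot (T \leftrightarrow Q)  //  (R \leftrightarrow P).
          branch 1.2.1 (add \lnot (T \leftrightarrow Q)):
            \lnot (T \leftrightarrow Q): β-rule — branch into T, \lnot Q  //  \lnot T, Q.
              branch 1.2.1.1 (add T, \lnot Q):
                ○ open, literals {Q=0, S=1, T=1}.
              branch 1.2.1.2 (add \lnot T, Q):
                ○ open, literals {Q=1, S=1, T=0}.
          branch 1.2.2 (add (R \leftrightarrow P)):
            (R \leftrightarrow P): β-rule — branch into R, P  //  \lnot R, \lnot P.
              branch 1.2.2.1 (add R, P):
                ○ open, literals {P=1, R=1, S=1}.
              branch 1.2.2.2 (add \lnot R, \lnot P):
                ○ open, literals {P=0, R=0, S=1}.
  branch 2 (add \lnot ((\lnot R \to (\lnot R \land \lnot T)) \lor S), \lnot ((T \leftrightarrow Q) \to (R \leftrightarrow P))):
    \lnot ((\lnot R \to (\lnot R \land \lnot T)) \lor S): α-rule — add \lnot (\lnot R \to (\lnot R \land \lnot T)), \lnot S.
    \lnot ((T \leftrightarrow Q) \to (R \leftrightarrow P)): α-rule — add (T \leftrightarrow Q), \lnot (R \leftrightarrow P).
    \lnot (\lnot R \to (\lnot R \land \lnot T)): α-rule — add \lnot R, \lnot (\lnot R \land \lnot T).
    (T \leftrightarrow Q): β-rule — branch into T, Q  //  \lnot T, \lnot Q.
      branch 2.1 (add T, Q):
        \lnot (R \leftrightarrow P): β-rule — branch into R, \lnot P  //  \lnot R, P.
          branch 2.1.1 (add R, \lnot P):
            × closes — contains both R and \lnot R.
          branch 2.1.2 (add \lnot R, P):
            \lnot (\lnot R \land \lnot T): β-rule — branch into \lnot \lnot R  //  \lnot \lnot T.
              branch 2.1.2.1 (add \lnot \lnot R):
                × closes — contains both R and \lnot R.
              branch 2.1.2.2 (add \lnot \lnot T):
                ○ open, literals {P=1, Q=1, R=0, S=0, T=1}.
      branch 2.2 (add \lnot T, \lnot Q):
        \lnot (R \leftrightarrow P): β-rule — branch into R, \lnot P  //  \lnot R, P.
          branch 2.2.1 (add R, \lnot P):
            × closes — contains both R and \lnot R.
          branch 2.2.2 (add \lnot R, P):
            \lnot (\lnot R \land \lnot T): β-rule — branch into \lnot \lnot R  //  \lnot \lnot T.
              branch 2.2.2.1 (add \lnot \lnot R):
                × closes — contains both R and \lnot R.
              branch 2.2.2.2 (add \lnot \lnot T):
                × closes — contains both T and \lnot T.
8 branches closed, 10 open.
Each open branch fixes some atoms; the unmentioned ones are free. Counting distinct full assignments: branch {Q=0, R=1, T=1} (P, S) contributes 4 new; branch {Q=1, R=1, T=0} (P, S) contributes 4 new; branch {Q=1, R=0, T=0} (P, S) contributes 4 new; branch {P=1, R=1} (Q, S, T) contributes 4 new; branch {P=0, R=0, T=0} (Q, S) contributes 2 new; branch {Q=0, S=1, T=1} (P, R) contributes 2 new; branch {Q=1, S=1, T=0} (P, R) contributes 0 new; branch {P=1, R=1, S=1} (Q, T) contributes 0 new; branch {P=0, R=0, S=1} (Q, T) contributes 1 new; branch {P=1, Q=1, R=0, S=0, T=1} (none free) contributes 1 new. Total: 22.

22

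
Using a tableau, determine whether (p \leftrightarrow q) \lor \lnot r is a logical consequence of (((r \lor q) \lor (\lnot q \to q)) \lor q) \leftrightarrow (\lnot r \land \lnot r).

Yes

Initial set: {((((r \lor q) \lor (\lnot q \to q)) \lor q) \leftrightarrow (\lnot r \land \lnot r)); \lnot ((p \leftrightarrow q) \lor \lnot r)}.
\lnot ((p \leftrightarrow q) \lor \lnot r): α-rule — add \lnot (p \leftrightarrow q), \lnot \lnot r.
((((r \lor q) \lor (\lnot q \to q)) \lor q) \leftrightarrow (\lnot r \land \lnot r)): β-rule — branch into (((r \lor q) \lor (\lnot q \to q)) \lor q), (\lnot r \land \lnot r)  //  \lnot (((r \lor q) \lor (\lnot q \to q)) \lor q), \lnot (\lnot r \land \lnot r).
  branch 1 (add (((r \lor q) \lor (\lnot q \to q)) \lor q), (\lnot r \land \lnot r)):
    (\lnot r \land \lnot r): α-rule — add \lnot r, \lnot r.
    × closes — contains both r and \lnot r.
  branch 2 (add \lnot (((r \lor q) \lor (\lnot q \to q)) \lor q), \lnot (\lnot r \land \lnot r)):
    \lnot (((r \lor q) \lor (\lnot q \to q)) \lor q): α-rule — add \lnot ((r \lor q) \lor (\lnot q \to q)), \lnot q.
    \lnot ((r \lor q) \lor (\lnot q \to q)): α-rule — add \lnot (r \lor q), \lnot (\lnot q \to q).
    \lnot (r \lor q): α-rule — add \lnot r, \lnot q.
    × closes — contains both r and \lnot r.
All 2 branches close.
Every branch closed, so the premises entail the conclusion.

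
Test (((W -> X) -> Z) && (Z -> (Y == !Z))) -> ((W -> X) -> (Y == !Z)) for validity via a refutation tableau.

Valid

Assume the negation and expand:
Initial set: {!((((W -> X) -> Z) && (Z -> (Y == !Z))) -> ((W -> X) -> (Y == !Z)))}.
!((((W -> X) -> Z) && (Z -> (Y == !Z))) -> ((W -> X) -> (Y == !Z))): α-rule — add (((W -> X) -> Z) && (Z -> (Y == !Z))), !((W -> X) -> (Y == !Z)).
(((W -> X) -> Z) && (Z -> (Y == !Z))): α-rule — add ((W -> X) -> Z), (Z -> (Y == !Z)).
!((W -> X) -> (Y == !Z)): α-rule — add (W -> X), !(Y == !Z).
((W -> X) -> Z): β-rule — branch into !(W -> X)  //  Z.
  branch 1 (add !(W -> X)):
    !(W -> X): α-rule — add W, !X.
    (Z -> (Y == !Z)): β-rule — branch into !Z  //  (Y == !Z).
      branch 1.1 (add !Z):
        (W -> X): β-rule — branch into !W  //  X.
          branch 1.1.1 (add !W):
            × closes — contains both W and !W.
          branch 1.1.2 (add X):
            × closes — contains both X and !X.
      branch 1.2 (add (Y == !Z)):
        (W -> X): β-rule — branch into !W  //  X.
          branch 1.2.1 (add !W):
            × closes — contains both W and !W.
          branch 1.2.2 (add X):
            × closes — contains both X and !X.
  branch 2 (add Z):
    (Z -> (Y == !Z)): β-rule — branch into !Z  //  (Y == !Z).
      branch 2.1 (add !Z):
        × closes — contains both Z and !Z.
      branch 2.2 (add (Y == !Z)):
        (W -> X): β-rule — branch into !W  //  X.
          branch 2.2.1 (add !W):
            !(Y == !Z): β-rule — branch into Y, !!Z  //  !Y, !Z.
              branch 2.2.1.1 (add Y, !!Z):
                (Y == !Z): β-rule — branch into Y, !Z  //  !Y, !!Z.
                  branch 2.2.1.1.1 (add Y, !Z):
                    × closes — contains both Z and !Z.
                  branch 2.2.1.1.2 (add !Y, !!Z):
                    × closes — contains both Y and !Y.
              branch 2.2.1.2 (add !Y, !Z):
                × closes — contains both Z and !Z.
          branch 2.2.2 (add X):
            !(Y == !Z): β-rule — branch into Y, !!Z  //  !Y, !Z.
              branch 2.2.2.1 (add Y, !!Z):
                (Y == !Z): β-rule — branch into Y, !Z  //  !Y, !!Z.
                  branch 2.2.2.1.1 (add Y, !Z):
                    × closes — contains both Z and !Z.
                  branch 2.2.2.1.2 (add !Y, !!Z):
                    × closes — contains both Y and !Y.
              branch 2.2.2.2 (add !Y, !Z):
                × closes — contains both Z and !Z.
All 11 branches close.
Every branch closed, so the negation is unsatisfiable and the formula is valid.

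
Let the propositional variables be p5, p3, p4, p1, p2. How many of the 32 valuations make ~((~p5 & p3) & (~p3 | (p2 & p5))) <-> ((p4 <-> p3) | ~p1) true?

Initial set: {(~((~p5 & p3) & (~p3 | (p2 & p5))) <-> ((p4 <-> p3) | ~p1))}.
(~((~p5 & p3) & (~p3 | (p2 & p5))) <-> ((p4 <-> p3) | ~p1)): β-rule — branch into ~((~p5 & p3) & (~p3 | (p2 & p5))), ((p4 <-> p3) | ~p1)  //  ~~((~p5 & p3) & (~p3 | (p2 & p5))), ~((p4 <-> p3) | ~p1).
  branch 1 (add ~((~p5 & p3) & (~p3 | (p2 & p5))), ((p4 <-> p3) | ~p1)):
    ~((~p5 & p3) & (~p3 | (p2 & p5))): β-rule — branch into ~(~p5 & p3)  //  ~(~p3 | (p2 & p5)).
      branch 1.1 (add ~(~p5 & p3)):
        ((p4 <-> p3) | ~p1): β-rule — branch into (p4 <-> p3)  //  ~p1.
          branch 1.1.1 (add (p4 <-> p3)):
            ~(~p5 & p3): β-rule — branch into ~~p5  //  ~p3.
              branch 1.1.1.1 (add ~~p5):
                (p4 <-> p3): β-rule — branch into p4, p3  //  ~p4, ~p3.
                  branch 1.1.1.1.1 (add p4, p3):
                    ○ open, literals {p3=true, p4=true, p5=true}.
                  branch 1.1.1.1.2 (add ~p4, ~p3):
                    ○ open, literals {p3=false, p4=false, p5=true}.
              branch 1.1.1.2 (add ~p3):
                (p4 <-> p3): β-rule — branch into p4, p3  //  ~p4, ~p3.
                  branch 1.1.1.2.1 (add p4, p3):
                    × closes — contains both p3 and ~p3.
                  branch 1.1.1.2.2 (add ~p4, ~p3):
                    ○ open, literals {p3=false, p4=false}.
          branch 1.1.2 (add ~p1):
            ~(~p5 & p3): β-rule — branch into ~~p5  //  ~p3.
              branch 1.1.2.1 (add ~~p5):
                ○ open, literals {p1=false, p5=true}.
              branch 1.1.2.2 (add ~p3):
                ○ open, literals {p1=false, p3=false}.
      branch 1.2 (add ~(~p3 | (p2 & p5))):
        ~(~p3 | (p2 & p5)): α-rule — add ~~p3, ~(p2 & p5).
        ((p4 <-> p3) | ~p1): β-rule — branch into (p4 <-> p3)  //  ~p1.
          branch 1.2.1 (add (p4 <-> p3)):
            ~(p2 & p5): β-rule — branch into ~p2  //  ~p5.
              branch 1.2.1.1 (add ~p2):
                (p4 <-> p3): β-rule — branch into p4, p3  //  ~p4, ~p3.
                  branch 1.2.1.1.1 (add p4, p3):
                    ○ open, literals {p2=false, p3=true, p4=true}.
                  branch 1.2.1.1.2 (add ~p4, ~p3):
                    × closes — contains both p3 and ~p3.
              branch 1.2.1.2 (add ~p5):
                (p4 <-> p3): β-rule — branch into p4, p3  //  ~p4, ~p3.
                  branch 1.2.1.2.1 (add p4, p3):
                    ○ open, literals {p3=true, p4=true, p5=false}.
                  branch 1.2.1.2.2 (add ~p4, ~p3):
                    × closes — contains both p3 and ~p3.
          branch 1.2.2 (add ~p1):
            ~(p2 & p5): β-rule — branch into ~p2  //  ~p5.
              branch 1.2.2.1 (add ~p2):
                ○ open, literals {p1=false, p2=false, p3=true}.
              branch 1.2.2.2 (add ~p5):
                ○ open, literals {p1=false, p3=true, p5=false}.
  branch 2 (add ~~((~p5 & p3) & (~p3 | (p2 & p5))), ~((p4 <-> p3) | ~p1)):
    ~~((~p5 & p3) & (~p3 | (p2 & p5))): α-rule — add (~p5 & p3), (~p3 | (p2 & p5)).
    ~((p4 <-> p3) | ~p1): α-rule — add ~(p4 <-> p3), ~~p1.
    (~p5 & p3): α-rule — add ~p5, p3.
    (~p3 | (p2 & p5)): β-rule — branch into ~p3  //  (p2 & p5).
      branch 2.1 (add ~p3):
        × closes — contains both p3 and ~p3.
      branch 2.2 (add (p2 & p5)):
        (p2 & p5): α-rule — add p2, p5.
        × closes — contains both p5 and ~p5.
5 branches closed, 9 open.
Each open branch fixes some atoms; the unmentioned ones are free. Counting distinct full assignments: branch {p3=true, p4=true, p5=true} (p1, p2) contributes 4 new; branch {p3=false, p4=false, p5=true} (p1, p2) contributes 4 new; branch {p3=false, p4=false} (p5, p1, p2) contributes 4 new; branch {p1=false, p5=true} (p3, p4, p2) contributes 4 new; branch {p1=false, p3=false} (p5, p4, p2) contributes 2 new; branch {p2=false, p3=true, p4=true} (p5, p1) contributes 2 new; branch {p3=true, p4=true, p5=false} (p1, p2) contributes 2 new; branch {p1=false, p2=false, p3=true} (p5, p4) contributes 1 new; branch {p1=false, p3=true, p5=false} (p4, p2) contributes 1 new. Total: 24.

24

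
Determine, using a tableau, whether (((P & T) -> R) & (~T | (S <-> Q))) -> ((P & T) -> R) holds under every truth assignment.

Assume the negation and expand:
Initial set: {~((((P & T) -> R) & (~T | (S <-> Q))) -> ((P & T) -> R))}.
~((((P & T) -> R) & (~T | (S <-> Q))) -> ((P & T) -> R)): α-rule — add (((P & T) -> R) & (~T | (S <-> Q))), ~((P & T) -> R).
(((P & T) -> R) & (~T | (S <-> Q))): α-rule — add ((P & T) -> R), (~T | (S <-> Q)).
~((P & T) -> R): α-rule — add (P & T), ~R.
(P & T): α-rule — add P, T.
((P & T) -> R): β-rule — branch into ~(P & T)  //  R.
  branch 1 (add ~(P & T)):
    (~T | (S <-> Q)): β-rule — branch into ~T  //  (S <-> Q).
      branch 1.1 (add ~T):
        × closes — contains both T and ~T.
      branch 1.2 (add (S <-> Q)):
        ~(P & T): β-rule — branch into ~P  //  ~T.
          branch 1.2.1 (add ~P):
            × closes — contains both P and ~P.
          branch 1.2.2 (add ~T):
            × closes — contains both T and ~T.
  branch 2 (add R):
    × closes — contains both R and ~R.
All 4 branches close.
Every branch closed, so the negation is unsatisfiable and the formula is valid.

Valid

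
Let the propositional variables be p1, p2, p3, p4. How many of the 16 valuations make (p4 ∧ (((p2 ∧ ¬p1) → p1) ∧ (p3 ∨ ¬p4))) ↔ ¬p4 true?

Initial set: {((p4 ∧ (((p2 ∧ ¬p1) → p1) ∧ (p3 ∨ ¬p4))) ↔ ¬p4)}.
((p4 ∧ (((p2 ∧ ¬p1) → p1) ∧ (p3 ∨ ¬p4))) ↔ ¬p4): β-rule — branch into (p4 ∧ (((p2 ∧ ¬p1) → p1) ∧ (p3 ∨ ¬p4))), ¬p4  //  ¬(p4 ∧ (((p2 ∧ ¬p1) → p1) ∧ (p3 ∨ ¬p4))), ¬¬p4.
  branch 1 (add (p4 ∧ (((p2 ∧ ¬p1) → p1) ∧ (p3 ∨ ¬p4))), ¬p4):
    (p4 ∧ (((p2 ∧ ¬p1) → p1) ∧ (p3 ∨ ¬p4))): α-rule — add p4, (((p2 ∧ ¬p1) → p1) ∧ (p3 ∨ ¬p4)).
    × closes — contains both p4 and ¬p4.
  branch 2 (add ¬(p4 ∧ (((p2 ∧ ¬p1) → p1) ∧ (p3 ∨ ¬p4))), ¬¬p4):
    ¬(p4 ∧ (((p2 ∧ ¬p1) → p1) ∧ (p3 ∨ ¬p4))): β-rule — branch into ¬p4  //  ¬(((p2 ∧ ¬p1) → p1) ∧ (p3 ∨ ¬p4)).
      branch 2.1 (add ¬p4):
        × closes — contains both p4 and ¬p4.
      branch 2.2 (add ¬(((p2 ∧ ¬p1) → p1) ∧ (p3 ∨ ¬p4))):
        ¬(((p2 ∧ ¬p1) → p1) ∧ (p3 ∨ ¬p4)): β-rule — branch into ¬((p2 ∧ ¬p1) → p1)  //  ¬(p3 ∨ ¬p4).
          branch 2.2.1 (add ¬((p2 ∧ ¬p1) → p1)):
            ¬((p2 ∧ ¬p1) → p1): α-rule — add (p2 ∧ ¬p1), ¬p1.
            (p2 ∧ ¬p1): α-rule — add p2, ¬p1.
            ○ open, literals {p1=F, p2=T, p4=T}.
          branch 2.2.2 (add ¬(p3 ∨ ¬p4)):
            ¬(p3 ∨ ¬p4): α-rule — add ¬p3, ¬¬p4.
            ○ open, literals {p3=F, p4=T}.
2 branches closed, 2 open.
Each open branch fixes some atoms; the unmentioned ones are free. Counting distinct full assignments: branch {p1=F, p2=T, p4=T} (p3) contributes 2 new; branch {p3=F, p4=T} (p1, p2) contributes 3 new. Total: 5.

5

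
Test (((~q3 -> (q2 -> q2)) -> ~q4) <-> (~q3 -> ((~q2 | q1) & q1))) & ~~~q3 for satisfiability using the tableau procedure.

Satisfiable

Initial set: {T ((((~q3 -> (q2 -> q2)) -> ~q4) <-> (~q3 -> ((~q2 | q1) & q1))) & ~~~q3)}.
T ((((~q3 -> (q2 -> q2)) -> ~q4) <-> (~q3 -> ((~q2 | q1) & q1))) & ~~~q3): α-rule — add T (((~q3 -> (q2 -> q2)) -> ~q4) <-> (~q3 -> ((~q2 | q1) & q1))), T ~~~q3.
T ~~~q3: drop double negation, giving T ~q3.
T (((~q3 -> (q2 -> q2)) -> ~q4) <-> (~q3 -> ((~q2 | q1) & q1))): β-rule — branch into T ((~q3 -> (q2 -> q2)) -> ~q4), T (~q3 -> ((~q2 | q1) & q1))  //  F ((~q3 -> (q2 -> q2)) -> ~q4), F (~q3 -> ((~q2 | q1) & q1)).
  branch 1 (add T ((~q3 -> (q2 -> q2)) -> ~q4), T (~q3 -> ((~q2 | q1) & q1))):
    T ((~q3 -> (q2 -> q2)) -> ~q4): β-rule — branch into F (~q3 -> (q2 -> q2))  //  T ~q4.
      branch 1.1 (add F (~q3 -> (q2 -> q2))):
        F (~q3 -> (q2 -> q2)): α-rule — add T ~q3, F (q2 -> q2).
        F (q2 -> q2): α-rule — add T q2, F q2.
        × closes — contains both q2 and ~q2.
      branch 1.2 (add T ~q4):
        T (~q3 -> ((~q2 | q1) & q1)): β-rule — branch into F ~q3  //  T ((~q2 | q1) & q1).
          branch 1.2.1 (add F ~q3):
            × closes — contains both q3 and ~q3.
          branch 1.2.2 (add T ((~q2 | q1) & q1)):
            T ((~q2 | q1) & q1): α-rule — add T (~q2 | q1), T q1.
            T (~q2 | q1): β-rule — branch into T ~q2  //  T q1.
              branch 1.2.2.1 (add T ~q2):
                ○ open, literals {q1=T, q2=F, q3=F, q4=F}.
              branch 1.2.2.2 (add T q1):
                ○ open, literals {q1=T, q3=F, q4=F}.
  branch 2 (add F ((~q3 -> (q2 -> q2)) -> ~q4), F (~q3 -> ((~q2 | q1) & q1))):
    F ((~q3 -> (q2 -> q2)) -> ~q4): α-rule — add T (~q3 -> (q2 -> q2)), F ~q4.
    F (~q3 -> ((~q2 | q1) & q1)): α-rule — add T ~q3, F ((~q2 | q1) & q1).
    T (~q3 -> (q2 -> q2)): β-rule — branch into F ~q3  //  T (q2 -> q2).
      branch 2.1 (add F ~q3):
        × closes — contains both q3 and ~q3.
      branch 2.2 (add T (q2 -> q2)):
        F ((~q2 | q1) & q1): β-rule — branch into F (~q2 | q1)  //  F q1.
          branch 2.2.1 (add F (~q2 | q1)):
            F (~q2 | q1): α-rule — add F ~q2, F q1.
            T (q2 -> q2): β-rule — branch into F q2  //  T q2.
              branch 2.2.1.1 (add F q2):
                × closes — contains both q2 and ~q2.
              branch 2.2.1.2 (add T q2):
                ○ open, literals {q1=F, q2=T, q3=F, q4=T}.
          branch 2.2.2 (add F q1):
            T (q2 -> q2): β-rule — branch into F q2  //  T q2.
              branch 2.2.2.1 (add F q2):
                ○ open, literals {q1=F, q2=F, q3=F, q4=T}.
              branch 2.2.2.2 (add T q2):
                ○ open, literals {q1=F, q2=T, q3=F, q4=T}.
4 branches closed, 5 open.
An open branch gives a satisfying assignment: q1=T, q2=F, q3=F, q4=F.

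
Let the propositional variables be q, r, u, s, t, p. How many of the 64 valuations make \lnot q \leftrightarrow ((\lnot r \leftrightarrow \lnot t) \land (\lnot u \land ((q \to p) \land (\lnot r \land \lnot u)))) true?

34

Initial set: {(\lnot q \leftrightarrow ((\lnot r \leftrightarrow \lnot t) \land (\lnot u \land ((q \to p) \land (\lnot r \land \lnot u)))))}.
(\lnot q \leftrightarrow ((\lnot r \leftrightarrow \lnot t) \land (\lnot u \land ((q \to p) \land (\lnot r \land \lnot u))))): β-rule — branch into \lnot q, ((\lnot r \leftrightarrow \lnot t) \land (\lnot u \land ((q \to p) \land (\lnot r \land \lnot u))))  //  \lnot \lnot q, \lnot ((\lnot r \leftrightarrow \lnot t) \land (\lnot u \land ((q \to p) \land (\lnot r \land \lnot u)))).
  branch 1 (add \lnot q, ((\lnot r \leftrightarrow \lnot t) \land (\lnot u \land ((q \to p) \land (\lnot r \land \lnot u))))):
    ((\lnot r \leftrightarrow \lnot t) \land (\lnot u \land ((q \to p) \land (\lnot r \land \lnot u)))): α-rule — add (\lnot r \leftrightarrow \lnot t), (\lnot u \land ((q \to p) \land (\lnot r \land \lnot u))).
    (\lnot u \land ((q \to p) \land (\lnot r \land \lnot u))): α-rule — add \lnot u, ((q \to p) \land (\lnot r \land \lnot u)).
    ((q \to p) \land (\lnot r \land \lnot u)): α-rule — add (q \to p), (\lnot r \land \lnot u).
    (\lnot r \land \lnot u): α-rule — add \lnot r, \lnot u.
    (\lnot r \leftrightarrow \lnot t): β-rule — branch into \lnot r, \lnot t  //  \lnot \lnot r, \lnot \lnot t.
      branch 1.1 (add \lnot r, \lnot t):
        (q \to p): β-rule — branch into \lnot q  //  p.
          branch 1.1.1 (add \lnot q):
            ○ open, literals {q=false, r=false, t=false, u=false}.
          branch 1.1.2 (add p):
            ○ open, literals {p=true, q=false, r=false, t=false, u=false}.
      branch 1.2 (add \lnot \lnot r, \lnot \lnot t):
        × closes — contains both r and \lnot r.
  branch 2 (add \lnot \lnot q, \lnot ((\lnot r \leftrightarrow \lnot t) \land (\lnot u \land ((q \to p) \land (\lnot r \land \lnot u))))):
    \lnot ((\lnot r \leftrightarrow \lnot t) \land (\lnot u \land ((q \to p) \land (\lnot r \land \lnot u)))): β-rule — branch into \lnot (\lnot r \leftrightarrow \lnot t)  //  \lnot (\lnot u \land ((q \to p) \land (\lnot r \land \lnot u))).
      branch 2.1 (add \lnot (\lnot r \leftrightarrow \lnot t)):
        \lnot (\lnot r \leftrightarrow \lnot t): β-rule — branch into \lnot r, \lnot \lnot t  //  \lnot \lnot r, \lnot t.
          branch 2.1.1 (add \lnot r, \lnot \lnot t):
            ○ open, literals {q=true, r=false, t=true}.
          branch 2.1.2 (add \lnot \lnot r, \lnot t):
            ○ open, literals {q=true, r=true, t=false}.
      branch 2.2 (add \lnot (\lnot u \land ((q \to p) \land (\lnot r \land \lnot u)))):
        \lnot (\lnot u \land ((q \to p) \land (\lnot r \land \lnot u))): β-rule — branch into \lnot \lnot u  //  \lnot ((q \to p) \land (\lnot r \land \lnot u)).
          branch 2.2.1 (add \lnot \lnot u):
            ○ open, literals {q=true, u=true}.
          branch 2.2.2 (add \lnot ((q \to p) \land (\lnot r \land \lnot u))):
            \lnot ((q \to p) \land (\lnot r \land \lnot u)): β-rule — branch into \lnot (q \to p)  //  \lnot (\lnot r \land \lnot u).
              branch 2.2.2.1 (add \lnot (q \to p)):
                \lnot (q \to p): α-rule — add q, \lnot p.
                ○ open, literals {p=false, q=true}.
              branch 2.2.2.2 (add \lnot (\lnot r \land \lnot u)):
                \lnot (\lnot r \land \lnot u): β-rule — branch into \lnot \lnot r  //  \lnot \lnot u.
                  branch 2.2.2.2.1 (add \lnot \lnot r):
                    ○ open, literals {q=true, r=true}.
                  branch 2.2.2.2.2 (add \lnot \lnot u):
                    ○ open, literals {q=true, u=true}.
1 branch closed, 8 open.
Each open branch fixes some atoms; the unmentioned ones are free. Counting distinct full assignments: branch {q=false, r=false, t=false, u=false} (s, p) contributes 4 new; branch {p=true, q=false, r=false, t=false, u=false} (s) contributes 0 new; branch {q=true, r=false, t=true} (u, s, p) contributes 8 new; branch {q=true, r=true, t=false} (u, s, p) contributes 8 new; branch {q=true, u=true} (r, s, t, p) contributes 8 new; branch {p=false, q=true} (r, u, s, t) contributes 4 new; branch {q=true, r=true} (u, s, t, p) contributes 2 new; branch {q=true, u=true} (r, s, t, p) contributes 0 new. Total: 34.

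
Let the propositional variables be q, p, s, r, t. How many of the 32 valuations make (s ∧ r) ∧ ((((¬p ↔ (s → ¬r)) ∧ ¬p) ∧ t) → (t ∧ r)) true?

8

Initial set: {((s ∧ r) ∧ ((((¬p ↔ (s → ¬r)) ∧ ¬p) ∧ t) → (t ∧ r)))}.
((s ∧ r) ∧ ((((¬p ↔ (s → ¬r)) ∧ ¬p) ∧ t) → (t ∧ r))): α-rule — add (s ∧ r), ((((¬p ↔ (s → ¬r)) ∧ ¬p) ∧ t) → (t ∧ r)).
(s ∧ r): α-rule — add s, r.
((((¬p ↔ (s → ¬r)) ∧ ¬p) ∧ t) → (t ∧ r)): β-rule — branch into ¬(((¬p ↔ (s → ¬r)) ∧ ¬p) ∧ t)  //  (t ∧ r).
  branch 1 (add ¬(((¬p ↔ (s → ¬r)) ∧ ¬p) ∧ t)):
    ¬(((¬p ↔ (s → ¬r)) ∧ ¬p) ∧ t): β-rule — branch into ¬((¬p ↔ (s → ¬r)) ∧ ¬p)  //  ¬t.
      branch 1.1 (add ¬((¬p ↔ (s → ¬r)) ∧ ¬p)):
        ¬((¬p ↔ (s → ¬r)) ∧ ¬p): β-rule — branch into ¬(¬p ↔ (s → ¬r))  //  ¬¬p.
          branch 1.1.1 (add ¬(¬p ↔ (s → ¬r))):
            ¬(¬p ↔ (s → ¬r)): β-rule — branch into ¬p, ¬(s → ¬r)  //  ¬¬p, (s → ¬r).
              branch 1.1.1.1 (add ¬p, ¬(s → ¬r)):
                ¬(s → ¬r): α-rule — add s, ¬¬r.
                ○ open, literals {p=false, r=true, s=true}.
              branch 1.1.1.2 (add ¬¬p, (s → ¬r)):
                (s → ¬r): β-rule — branch into ¬s  //  ¬r.
                  branch 1.1.1.2.1 (add ¬s):
                    × closes — contains both s and ¬s.
                  branch 1.1.1.2.2 (add ¬r):
                    × closes — contains both r and ¬r.
          branch 1.1.2 (add ¬¬p):
            ○ open, literals {p=true, r=true, s=true}.
      branch 1.2 (add ¬t):
        ○ open, literals {r=true, s=true, t=false}.
  branch 2 (add (t ∧ r)):
    (t ∧ r): α-rule — add t, r.
    ○ open, literals {r=true, s=true, t=true}.
2 branches closed, 4 open.
Each open branch fixes some atoms; the unmentioned ones are free. Counting distinct full assignments: branch {p=false, r=true, s=true} (q, t) contributes 4 new; branch {p=true, r=true, s=true} (q, t) contributes 4 new; branch {r=true, s=true, t=false} (q, p) contributes 0 new; branch {r=true, s=true, t=true} (q, p) contributes 0 new. Total: 8.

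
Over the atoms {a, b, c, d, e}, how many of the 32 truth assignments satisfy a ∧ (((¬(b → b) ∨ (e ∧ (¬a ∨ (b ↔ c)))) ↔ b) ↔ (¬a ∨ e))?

8

Initial set: {(a ∧ (((¬(b → b) ∨ (e ∧ (¬a ∨ (b ↔ c)))) ↔ b) ↔ (¬a ∨ e)))}.
(a ∧ (((¬(b → b) ∨ (e ∧ (¬a ∨ (b ↔ c)))) ↔ b) ↔ (¬a ∨ e))): α-rule — add a, (((¬(b → b) ∨ (e ∧ (¬a ∨ (b ↔ c)))) ↔ b) ↔ (¬a ∨ e)).
(((¬(b → b) ∨ (e ∧ (¬a ∨ (b ↔ c)))) ↔ b) ↔ (¬a ∨ e)): β-rule — branch into ((¬(b → b) ∨ (e ∧ (¬a ∨ (b ↔ c)))) ↔ b), (¬a ∨ e)  //  ¬((¬(b → b) ∨ (e ∧ (¬a ∨ (b ↔ c)))) ↔ b), ¬(¬a ∨ e).
  branch 1 (add ((¬(b → b) ∨ (e ∧ (¬a ∨ (b ↔ c)))) ↔ b), (¬a ∨ e)):
    ((¬(b → b) ∨ (e ∧ (¬a ∨ (b ↔ c)))) ↔ b): β-rule — branch into (¬(b → b) ∨ (e ∧ (¬a ∨ (b ↔ c)))), b  //  ¬(¬(b → b) ∨ (e ∧ (¬a ∨ (b ↔ c)))), ¬b.
      branch 1.1 (add (¬(b → b) ∨ (e ∧ (¬a ∨ (b ↔ c)))), b):
        (¬a ∨ e): β-rule — branch into ¬a  //  e.
          branch 1.1.1 (add ¬a):
            × closes — contains both a and ¬a.
          branch 1.1.2 (add e):
            (¬(b → b) ∨ (e ∧ (¬a ∨ (b ↔ c)))): β-rule — branch into ¬(b → b)  //  (e ∧ (¬a ∨ (b ↔ c))).
              branch 1.1.2.1 (add ¬(b → b)):
                ¬(b → b): α-rule — add b, ¬b.
                × closes — contains both b and ¬b.
              branch 1.1.2.2 (add (e ∧ (¬a ∨ (b ↔ c)))):
                (e ∧ (¬a ∨ (b ↔ c))): α-rule — add e, (¬a ∨ (b ↔ c)).
                (¬a ∨ (b ↔ c)): β-rule — branch into ¬a  //  (b ↔ c).
                  branch 1.1.2.2.1 (add ¬a):
                    × closes — contains both a and ¬a.
                  branch 1.1.2.2.2 (add (b ↔ c)):
                    (b ↔ c): β-rule — branch into b, c  //  ¬b, ¬c.
                      branch 1.1.2.2.2.1 (add b, c):
                        ○ open, literals {a=T, b=T, c=T, e=T}.
                      branch 1.1.2.2.2.2 (add ¬b, ¬c):
                        × closes — contains both b and ¬b.
      branch 1.2 (add ¬(¬(b → b) ∨ (e ∧ (¬a ∨ (b ↔ c)))), ¬b):
        ¬(¬(b → b) ∨ (e ∧ (¬a ∨ (b ↔ c)))): α-rule — add ¬¬(b → b), ¬(e ∧ (¬a ∨ (b ↔ c))).
        (¬a ∨ e): β-rule — branch into ¬a  //  e.
          branch 1.2.1 (add ¬a):
            × closes — contains both a and ¬a.
          branch 1.2.2 (add e):
            ¬¬(b → b): β-rule — branch into ¬b  //  b.
              branch 1.2.2.1 (add ¬b):
                ¬(e ∧ (¬a ∨ (b ↔ c))): β-rule — branch into ¬e  //  ¬(¬a ∨ (b ↔ c)).
                  branch 1.2.2.1.1 (add ¬e):
                    × closes — contains both e and ¬e.
                  branch 1.2.2.1.2 (add ¬(¬a ∨ (b ↔ c))):
                    ¬(¬a ∨ (b ↔ c)): α-rule — add ¬¬a, ¬(b ↔ c).
                    ¬(b ↔ c): β-rule — branch into b, ¬c  //  ¬b, c.
                      branch 1.2.2.1.2.1 (add b, ¬c):
                        × closes — contains both b and ¬b.
                      branch 1.2.2.1.2.2 (add ¬b, c):
                        ○ open, literals {a=T, b=F, c=T, e=T}.
              branch 1.2.2.2 (add b):
                × closes — contains both b and ¬b.
  branch 2 (add ¬((¬(b → b) ∨ (e ∧ (¬a ∨ (b ↔ c)))) ↔ b), ¬(¬a ∨ e)):
    ¬(¬a ∨ e): α-rule — add ¬¬a, ¬e.
    ¬((¬(b → b) ∨ (e ∧ (¬a ∨ (b ↔ c)))) ↔ b): β-rule — branch into (¬(b → b) ∨ (e ∧ (¬a ∨ (b ↔ c)))), ¬b  //  ¬(¬(b → b) ∨ (e ∧ (¬a ∨ (b ↔ c)))), b.
      branch 2.1 (add (¬(b → b) ∨ (e ∧ (¬a ∨ (b ↔ c)))), ¬b):
        (¬(b → b) ∨ (e ∧ (¬a ∨ (b ↔ c)))): β-rule — branch into ¬(b → b)  //  (e ∧ (¬a ∨ (b ↔ c))).
          branch 2.1.1 (add ¬(b → b)):
            ¬(b → b): α-rule — add b, ¬b.
            × closes — contains both b and ¬b.
          branch 2.1.2 (add (e ∧ (¬a ∨ (b ↔ c)))):
            (e ∧ (¬a ∨ (b ↔ c))): α-rule — add e, (¬a ∨ (b ↔ c)).
            × closes — contains both e and ¬e.
      branch 2.2 (add ¬(¬(b → b) ∨ (e ∧ (¬a ∨ (b ↔ c)))), b):
        ¬(¬(b → b) ∨ (e ∧ (¬a ∨ (b ↔ c)))): α-rule — add ¬¬(b → b), ¬(e ∧ (¬a ∨ (b ↔ c))).
        ¬¬(b → b): β-rule — branch into ¬b  //  b.
          branch 2.2.1 (add ¬b):
            × closes — contains both b and ¬b.
          branch 2.2.2 (add b):
            ¬(e ∧ (¬a ∨ (b ↔ c))): β-rule — branch into ¬e  //  ¬(¬a ∨ (b ↔ c)).
              branch 2.2.2.1 (add ¬e):
                ○ open, literals {a=T, b=T, e=F}.
              branch 2.2.2.2 (add ¬(¬a ∨ (b ↔ c))):
                ¬(¬a ∨ (b ↔ c)): α-rule — add ¬¬a, ¬(b ↔ c).
                ¬(b ↔ c): β-rule — branch into b, ¬c  //  ¬b, c.
                  branch 2.2.2.2.1 (add b, ¬c):
                    ○ open, literals {a=T, b=T, c=F, e=F}.
                  branch 2.2.2.2.2 (add ¬b, c):
                    × closes — contains both b and ¬b.
12 branches closed, 4 open.
Each open branch fixes some atoms; the unmentioned ones are free. Counting distinct full assignments: branch {a=T, b=T, c=T, e=T} (d) contributes 2 new; branch {a=T, b=F, c=T, e=T} (d) contributes 2 new; branch {a=T, b=T, e=F} (c, d) contributes 4 new; branch {a=T, b=T, c=F, e=F} (d) contributes 0 new. Total: 8.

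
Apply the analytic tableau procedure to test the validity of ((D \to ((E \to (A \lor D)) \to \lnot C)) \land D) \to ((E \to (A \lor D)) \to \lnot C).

Assume the negation and expand:
Initial set: {\lnot (((D \to ((E \to (A \lor D)) \to \lnot C)) \land D) \to ((E \to (A \lor D)) \to \lnot C))}.
\lnot (((D \to ((E \to (A \lor D)) \to \lnot C)) \land D) \to ((E \to (A \lor D)) \to \lnot C)): α-rule — add ((D \to ((E \to (A \lor D)) \to \lnot C)) \land D), \lnot ((E \to (A \lor D)) \to \lnot C).
((D \to ((E \to (A \lor D)) \to \lnot C)) \land D): α-rule — add (D \to ((E \to (A \lor D)) \to \lnot C)), D.
\lnot ((E \to (A \lor D)) \to \lnot C): α-rule — add (E \to (A \lor D)), \lnot \lnot C.
(D \to ((E \to (A \lor D)) \to \lnot C)): β-rule — branch into \lnot D  //  ((E \to (A \lor D)) \to \lnot C).
  branch 1 (add \lnot D):
    × closes — contains both D and \lnot D.
  branch 2 (add ((E \to (A \lor D)) \to \lnot C)):
    (E \to (A \lor D)): β-rule — branch into \lnot E  //  (A \lor D).
      branch 2.1 (add \lnot E):
        ((E \to (A \lor D)) \to \lnot C): β-rule — branch into \lnot (E \to (A \lor D))  //  \lnot C.
          branch 2.1.1 (add \lnot (E \to (A \lor D))):
            \lnot (E \to (A \lor D)): α-rule — add E, \lnot (A \lor D).
            × closes — contains both E and \lnot E.
          branch 2.1.2 (add \lnot C):
            × closes — contains both C and \lnot C.
      branch 2.2 (add (A \lor D)):
        ((E \to (A \lor D)) \to \lnot C): β-rule — branch into \lnot (E \to (A \lor D))  //  \lnot C.
          branch 2.2.1 (add \lnot (E \to (A \lor D))):
            \lnot (E \to (A \lor D)): α-rule — add E, \lnot (A \lor D).
            \lnot (A \lor D): α-rule — add \lnot A, \lnot D.
            × closes — contains both D and \lnot D.
          branch 2.2.2 (add \lnot C):
            × closes — contains both C and \lnot C.
All 5 branches close.
Every branch closed, so the negation is unsatisfiable and the formula is valid.

Valid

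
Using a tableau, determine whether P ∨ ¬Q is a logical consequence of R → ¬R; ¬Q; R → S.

Initial set: {(R → ¬R); ¬Q; (R → S); ¬(P ∨ ¬Q)}.
¬(P ∨ ¬Q): α-rule — add ¬P, ¬¬Q.
× closes — contains both Q and ¬Q.
All 1 branch closes.
Every branch closed, so the premises entail the conclusion.

Yes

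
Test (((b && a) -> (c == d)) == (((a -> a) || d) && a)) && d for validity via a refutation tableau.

Not valid

Assume the negation and expand:
Initial set: {!((((b && a) -> (c == d)) == (((a -> a) || d) && a)) && d)}.
!((((b && a) -> (c == d)) == (((a -> a) || d) && a)) && d): β-rule — branch into !(((b && a) -> (c == d)) == (((a -> a) || d) && a))  //  !d.
  branch 1 (add !(((b && a) -> (c == d)) == (((a -> a) || d) && a))):
    !(((b && a) -> (c == d)) == (((a -> a) || d) && a)): β-rule — branch into ((b && a) -> (c == d)), !(((a -> a) || d) && a)  //  !((b && a) -> (c == d)), (((a -> a) || d) && a).
      branch 1.1 (add ((b && a) -> (c == d)), !(((a -> a) || d) && a)):
        ((b && a) -> (c == d)): β-rule — branch into !(b && a)  //  (c == d).
          branch 1.1.1 (add !(b && a)):
            !(((a -> a) || d) && a): β-rule — branch into !((a -> a) || d)  //  !a.
              branch 1.1.1.1 (add !((a -> a) || d)):
                !((a -> a) || d): α-rule — add !(a -> a), !d.
                !(a -> a): α-rule — add a, !a.
                × closes — contains both a and !a.
              branch 1.1.1.2 (add !a):
                !(b && a): β-rule — branch into !b  //  !a.
                  branch 1.1.1.2.1 (add !b):
                    ○ open, literals {a=false, b=false}.
                  branch 1.1.1.2.2 (add !a):
                    ○ open, literals {a=false}.
          branch 1.1.2 (add (c == d)):
            !(((a -> a) || d) && a): β-rule — branch into !((a -> a) || d)  //  !a.
              branch 1.1.2.1 (add !((a -> a) || d)):
                !((a -> a) || d): α-rule — add !(a -> a), !d.
                !(a -> a): α-rule — add a, !a.
                × closes — contains both a and !a.
              branch 1.1.2.2 (add !a):
                (c == d): β-rule — branch into c, d  //  !c, !d.
                  branch 1.1.2.2.1 (add c, d):
                    ○ open, literals {a=false, c=true, d=true}.
                  branch 1.1.2.2.2 (add !c, !d):
                    ○ open, literals {a=false, c=false, d=false}.
      branch 1.2 (add !((b && a) -> (c == d)), (((a -> a) || d) && a)):
        !((b && a) -> (c == d)): α-rule — add (b && a), !(c == d).
        (((a -> a) || d) && a): α-rule — add ((a -> a) || d), a.
        (b && a): α-rule — add b, a.
        !(c == d): β-rule — branch into c, !d  //  !c, d.
          branch 1.2.1 (add c, !d):
            ((a -> a) || d): β-rule — branch into (a -> a)  //  d.
              branch 1.2.1.1 (add (a -> a)):
                (a -> a): β-rule — branch into !a  //  a.
                  branch 1.2.1.1.1 (add !a):
                    × closes — contains both a and !a.
                  branch 1.2.1.1.2 (add a):
                    ○ open, literals {a=true, b=true, c=true, d=false}.
              branch 1.2.1.2 (add d):
                × closes — contains both d and !d.
          branch 1.2.2 (add !c, d):
            ((a -> a) || d): β-rule — branch into (a -> a)  //  d.
              branch 1.2.2.1 (add (a -> a)):
                (a -> a): β-rule — branch into !a  //  a.
                  branch 1.2.2.1.1 (add !a):
                    × closes — contains both a and !a.
                  branch 1.2.2.1.2 (add a):
                    ○ open, literals {a=true, b=true, c=false, d=true}.
              branch 1.2.2.2 (add d):
                ○ open, literals {a=true, b=true, c=false, d=true}.
  branch 2 (add !d):
    ○ open, literals {d=false}.
5 branches closed, 8 open.
An open branch gives a countermodel: a=false, b=false (unmentioned atoms arbitrary); under it the original formula is false.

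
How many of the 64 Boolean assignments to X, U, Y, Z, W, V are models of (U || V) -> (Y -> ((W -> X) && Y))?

Initial set: {((U || V) -> (Y -> ((W -> X) && Y)))}.
((U || V) -> (Y -> ((W -> X) && Y))): β-rule — branch into !(U || V)  //  (Y -> ((W -> X) && Y)).
  branch 1 (add !(U || V)):
    !(U || V): α-rule — add !U, !V.
    ○ open, literals {U=F, V=F}.
  branch 2 (add (Y -> ((W -> X) && Y))):
    (Y -> ((W -> X) && Y)): β-rule — branch into !Y  //  ((W -> X) && Y).
      branch 2.1 (add !Y):
        ○ open, literals {Y=F}.
      branch 2.2 (add ((W -> X) && Y)):
        ((W -> X) && Y): α-rule — add (W -> X), Y.
        (W -> X): β-rule — branch into !W  //  X.
          branch 2.2.1 (add !W):
            ○ open, literals {W=F, Y=T}.
          branch 2.2.2 (add X):
            ○ open, literals {X=T, Y=T}.
0 branches closed, 4 open.
Each open branch fixes some atoms; the unmentioned ones are free. Counting distinct full assignments: branch {U=F, V=F} (X, Y, Z, W) contributes 16 new; branch {Y=F} (X, U, Z, W, V) contributes 24 new; branch {W=F, Y=T} (X, U, Z, V) contributes 12 new; branch {X=T, Y=T} (U, Z, W, V) contributes 6 new. Total: 58.

58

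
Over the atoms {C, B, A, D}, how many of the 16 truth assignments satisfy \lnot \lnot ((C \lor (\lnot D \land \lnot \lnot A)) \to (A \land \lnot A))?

6

Initial set: {T \lnot \lnot ((C \lor (\lnot D \land \lnot \lnot A)) \to (A \land \lnot A))}.
T \lnot \lnot ((C \lor (\lnot D \land \lnot \lnot A)) \to (A \land \lnot A)): drop double negation, giving T ((C \lor (\lnot D \land \lnot \lnot A)) \to (A \land \lnot A)).
T ((C \lor (\lnot D \land \lnot \lnot A)) \to (A \land \lnot A)): β-rule — branch into F (C \lor (\lnot D \land \lnot \lnot A))  //  T (A \land \lnot A).
  branch 1 (add F (C \lor (\lnot D \land \lnot \lnot A))):
    F (C \lor (\lnot D \land \lnot \lnot A)): α-rule — add F C, F (\lnot D \land \lnot \lnot A).
    F (\lnot D \land \lnot \lnot A): β-rule — branch into F \lnot D  //  F \lnot \lnot A.
      branch 1.1 (add F \lnot D):
        ○ open, literals {C=F, D=T}.
      branch 1.2 (add F \lnot \lnot A):
        F \lnot \lnot A: drop double negation, giving F A.
        ○ open, literals {A=F, C=F}.
  branch 2 (add T (A \land \lnot A)):
    T (A \land \lnot A): α-rule — add T A, T \lnot A.
    × closes — contains both A and \lnot A.
1 branch closed, 2 open.
Each open branch fixes some atoms; the unmentioned ones are free. Counting distinct full assignments: branch {C=F, D=T} (B, A) contributes 4 new; branch {A=F, C=F} (B, D) contributes 2 new. Total: 6.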